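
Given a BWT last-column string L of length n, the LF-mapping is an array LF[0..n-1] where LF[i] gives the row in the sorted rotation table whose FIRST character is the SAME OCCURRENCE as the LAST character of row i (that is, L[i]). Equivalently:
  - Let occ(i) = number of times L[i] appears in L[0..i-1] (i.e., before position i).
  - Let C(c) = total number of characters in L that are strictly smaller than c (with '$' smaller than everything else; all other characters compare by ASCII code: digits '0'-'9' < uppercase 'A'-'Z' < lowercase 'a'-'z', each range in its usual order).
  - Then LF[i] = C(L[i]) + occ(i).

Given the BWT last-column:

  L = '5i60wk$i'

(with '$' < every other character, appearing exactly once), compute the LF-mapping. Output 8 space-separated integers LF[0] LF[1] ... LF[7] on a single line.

Char counts: '$':1, '0':1, '5':1, '6':1, 'i':2, 'k':1, 'w':1
C (first-col start): C('$')=0, C('0')=1, C('5')=2, C('6')=3, C('i')=4, C('k')=6, C('w')=7
L[0]='5': occ=0, LF[0]=C('5')+0=2+0=2
L[1]='i': occ=0, LF[1]=C('i')+0=4+0=4
L[2]='6': occ=0, LF[2]=C('6')+0=3+0=3
L[3]='0': occ=0, LF[3]=C('0')+0=1+0=1
L[4]='w': occ=0, LF[4]=C('w')+0=7+0=7
L[5]='k': occ=0, LF[5]=C('k')+0=6+0=6
L[6]='$': occ=0, LF[6]=C('$')+0=0+0=0
L[7]='i': occ=1, LF[7]=C('i')+1=4+1=5

Answer: 2 4 3 1 7 6 0 5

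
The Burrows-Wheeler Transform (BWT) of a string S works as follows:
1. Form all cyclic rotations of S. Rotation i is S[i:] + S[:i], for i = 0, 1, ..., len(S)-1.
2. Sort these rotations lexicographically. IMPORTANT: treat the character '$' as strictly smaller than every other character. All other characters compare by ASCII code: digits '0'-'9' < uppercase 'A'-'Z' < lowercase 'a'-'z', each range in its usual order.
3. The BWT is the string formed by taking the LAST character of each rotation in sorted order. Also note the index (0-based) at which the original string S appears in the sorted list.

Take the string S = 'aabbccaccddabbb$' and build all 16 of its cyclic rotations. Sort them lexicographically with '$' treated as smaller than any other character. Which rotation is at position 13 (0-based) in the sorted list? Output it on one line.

All 16 rotations (rotation i = S[i:]+S[:i]):
  rot[0] = aabbccaccddabbb$
  rot[1] = abbccaccddabbb$a
  rot[2] = bbccaccddabbb$aa
  rot[3] = bccaccddabbb$aab
  rot[4] = ccaccddabbb$aabb
  rot[5] = caccddabbb$aabbc
  rot[6] = accddabbb$aabbcc
  rot[7] = ccddabbb$aabbcca
  rot[8] = cddabbb$aabbccac
  rot[9] = ddabbb$aabbccacc
  rot[10] = dabbb$aabbccaccd
  rot[11] = abbb$aabbccaccdd
  rot[12] = bbb$aabbccaccdda
  rot[13] = bb$aabbccaccddab
  rot[14] = b$aabbccaccddabb
  rot[15] = $aabbccaccddabbb
Sorted (with $ < everything):
  sorted[0] = $aabbccaccddabbb
  sorted[1] = aabbccaccddabbb$
  sorted[2] = abbb$aabbccaccdd
  sorted[3] = abbccaccddabbb$a
  sorted[4] = accddabbb$aabbcc
  sorted[5] = b$aabbccaccddabb
  sorted[6] = bb$aabbccaccddab
  sorted[7] = bbb$aabbccaccdda
  sorted[8] = bbccaccddabbb$aa
  sorted[9] = bccaccddabbb$aab
  sorted[10] = caccddabbb$aabbc
  sorted[11] = ccaccddabbb$aabb
  sorted[12] = ccddabbb$aabbcca
  sorted[13] = cddabbb$aabbccac
  sorted[14] = dabbb$aabbccaccd
  sorted[15] = ddabbb$aabbccacc
sorted[13] = cddabbb$aabbccac

Answer: cddabbb$aabbccac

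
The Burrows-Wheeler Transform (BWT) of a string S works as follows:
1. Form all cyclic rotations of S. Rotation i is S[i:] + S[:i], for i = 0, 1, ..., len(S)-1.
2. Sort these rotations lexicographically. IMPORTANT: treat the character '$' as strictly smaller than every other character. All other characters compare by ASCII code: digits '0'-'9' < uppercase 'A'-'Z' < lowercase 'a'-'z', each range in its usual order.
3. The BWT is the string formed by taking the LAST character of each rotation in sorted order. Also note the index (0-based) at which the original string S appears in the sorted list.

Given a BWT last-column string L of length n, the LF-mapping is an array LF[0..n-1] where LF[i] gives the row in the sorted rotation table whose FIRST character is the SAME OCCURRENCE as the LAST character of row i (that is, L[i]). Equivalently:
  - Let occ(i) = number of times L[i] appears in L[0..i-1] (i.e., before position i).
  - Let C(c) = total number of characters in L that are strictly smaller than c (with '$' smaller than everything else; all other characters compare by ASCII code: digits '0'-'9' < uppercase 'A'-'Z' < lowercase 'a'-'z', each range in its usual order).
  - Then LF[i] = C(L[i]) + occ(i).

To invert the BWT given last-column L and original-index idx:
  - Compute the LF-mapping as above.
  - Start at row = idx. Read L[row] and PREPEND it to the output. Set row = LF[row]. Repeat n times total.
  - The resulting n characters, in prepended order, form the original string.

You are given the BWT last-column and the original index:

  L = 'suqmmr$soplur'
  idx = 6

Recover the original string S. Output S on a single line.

Answer: qmmoruulsrps$

Derivation:
LF mapping: 9 11 6 2 3 7 0 10 4 5 1 12 8
Walk LF starting at row 6, prepending L[row]:
  step 1: row=6, L[6]='$', prepend. Next row=LF[6]=0
  step 2: row=0, L[0]='s', prepend. Next row=LF[0]=9
  step 3: row=9, L[9]='p', prepend. Next row=LF[9]=5
  step 4: row=5, L[5]='r', prepend. Next row=LF[5]=7
  step 5: row=7, L[7]='s', prepend. Next row=LF[7]=10
  step 6: row=10, L[10]='l', prepend. Next row=LF[10]=1
  step 7: row=1, L[1]='u', prepend. Next row=LF[1]=11
  step 8: row=11, L[11]='u', prepend. Next row=LF[11]=12
  step 9: row=12, L[12]='r', prepend. Next row=LF[12]=8
  step 10: row=8, L[8]='o', prepend. Next row=LF[8]=4
  step 11: row=4, L[4]='m', prepend. Next row=LF[4]=3
  step 12: row=3, L[3]='m', prepend. Next row=LF[3]=2
  step 13: row=2, L[2]='q', prepend. Next row=LF[2]=6
Reversed output: qmmoruulsrps$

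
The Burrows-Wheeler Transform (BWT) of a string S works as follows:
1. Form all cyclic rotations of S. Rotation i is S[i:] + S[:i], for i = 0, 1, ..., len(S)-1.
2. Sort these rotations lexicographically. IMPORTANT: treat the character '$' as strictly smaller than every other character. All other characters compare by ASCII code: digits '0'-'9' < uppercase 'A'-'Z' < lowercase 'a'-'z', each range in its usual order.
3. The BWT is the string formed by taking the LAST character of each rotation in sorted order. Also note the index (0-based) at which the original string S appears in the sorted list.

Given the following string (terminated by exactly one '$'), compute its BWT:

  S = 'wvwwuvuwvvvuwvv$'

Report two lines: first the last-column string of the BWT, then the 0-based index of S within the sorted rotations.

All 16 rotations (rotation i = S[i:]+S[:i]):
  rot[0] = wvwwuvuwvvvuwvv$
  rot[1] = vwwuvuwvvvuwvv$w
  rot[2] = wwuvuwvvvuwvv$wv
  rot[3] = wuvuwvvvuwvv$wvw
  rot[4] = uvuwvvvuwvv$wvww
  rot[5] = vuwvvvuwvv$wvwwu
  rot[6] = uwvvvuwvv$wvwwuv
  rot[7] = wvvvuwvv$wvwwuvu
  rot[8] = vvvuwvv$wvwwuvuw
  rot[9] = vvuwvv$wvwwuvuwv
  rot[10] = vuwvv$wvwwuvuwvv
  rot[11] = uwvv$wvwwuvuwvvv
  rot[12] = wvv$wvwwuvuwvvvu
  rot[13] = vv$wvwwuvuwvvvuw
  rot[14] = v$wvwwuvuwvvvuwv
  rot[15] = $wvwwuvuwvvvuwvv
Sorted (with $ < everything):
  sorted[0] = $wvwwuvuwvvvuwvv  (last char: 'v')
  sorted[1] = uvuwvvvuwvv$wvww  (last char: 'w')
  sorted[2] = uwvv$wvwwuvuwvvv  (last char: 'v')
  sorted[3] = uwvvvuwvv$wvwwuv  (last char: 'v')
  sorted[4] = v$wvwwuvuwvvvuwv  (last char: 'v')
  sorted[5] = vuwvv$wvwwuvuwvv  (last char: 'v')
  sorted[6] = vuwvvvuwvv$wvwwu  (last char: 'u')
  sorted[7] = vv$wvwwuvuwvvvuw  (last char: 'w')
  sorted[8] = vvuwvv$wvwwuvuwv  (last char: 'v')
  sorted[9] = vvvuwvv$wvwwuvuw  (last char: 'w')
  sorted[10] = vwwuvuwvvvuwvv$w  (last char: 'w')
  sorted[11] = wuvuwvvvuwvv$wvw  (last char: 'w')
  sorted[12] = wvv$wvwwuvuwvvvu  (last char: 'u')
  sorted[13] = wvvvuwvv$wvwwuvu  (last char: 'u')
  sorted[14] = wvwwuvuwvvvuwvv$  (last char: '$')
  sorted[15] = wwuvuwvvvuwvv$wv  (last char: 'v')
Last column: vwvvvvuwvwwwuu$v
Original string S is at sorted index 14

Answer: vwvvvvuwvwwwuu$v
14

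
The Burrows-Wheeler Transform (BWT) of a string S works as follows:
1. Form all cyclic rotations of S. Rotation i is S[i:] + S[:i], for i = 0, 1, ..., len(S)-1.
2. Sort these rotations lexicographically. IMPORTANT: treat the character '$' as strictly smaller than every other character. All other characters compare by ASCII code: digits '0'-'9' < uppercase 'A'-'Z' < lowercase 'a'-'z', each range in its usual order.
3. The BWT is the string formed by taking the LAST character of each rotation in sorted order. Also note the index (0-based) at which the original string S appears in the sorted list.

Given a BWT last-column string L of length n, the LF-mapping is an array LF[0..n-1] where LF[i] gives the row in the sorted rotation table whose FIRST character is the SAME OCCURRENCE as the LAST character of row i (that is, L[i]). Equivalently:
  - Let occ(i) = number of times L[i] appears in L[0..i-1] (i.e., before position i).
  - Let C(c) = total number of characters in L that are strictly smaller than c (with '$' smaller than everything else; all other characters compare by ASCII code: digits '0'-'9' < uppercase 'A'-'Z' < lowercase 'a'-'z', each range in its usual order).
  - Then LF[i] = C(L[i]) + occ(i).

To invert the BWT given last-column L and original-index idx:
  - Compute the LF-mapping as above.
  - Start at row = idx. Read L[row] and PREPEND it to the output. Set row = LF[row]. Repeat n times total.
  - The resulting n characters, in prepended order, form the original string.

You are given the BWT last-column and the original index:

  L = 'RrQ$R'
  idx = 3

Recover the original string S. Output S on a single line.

Answer: RrQR$

Derivation:
LF mapping: 2 4 1 0 3
Walk LF starting at row 3, prepending L[row]:
  step 1: row=3, L[3]='$', prepend. Next row=LF[3]=0
  step 2: row=0, L[0]='R', prepend. Next row=LF[0]=2
  step 3: row=2, L[2]='Q', prepend. Next row=LF[2]=1
  step 4: row=1, L[1]='r', prepend. Next row=LF[1]=4
  step 5: row=4, L[4]='R', prepend. Next row=LF[4]=3
Reversed output: RrQR$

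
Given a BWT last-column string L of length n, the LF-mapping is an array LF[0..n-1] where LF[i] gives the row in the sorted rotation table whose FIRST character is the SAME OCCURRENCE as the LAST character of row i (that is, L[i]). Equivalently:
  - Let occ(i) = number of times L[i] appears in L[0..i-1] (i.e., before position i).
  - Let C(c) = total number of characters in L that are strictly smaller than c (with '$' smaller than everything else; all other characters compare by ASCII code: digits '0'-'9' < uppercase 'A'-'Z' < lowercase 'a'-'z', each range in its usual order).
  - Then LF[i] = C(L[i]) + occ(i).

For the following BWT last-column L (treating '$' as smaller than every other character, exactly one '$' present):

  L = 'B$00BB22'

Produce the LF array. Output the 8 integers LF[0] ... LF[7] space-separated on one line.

Answer: 5 0 1 2 6 7 3 4

Derivation:
Char counts: '$':1, '0':2, '2':2, 'B':3
C (first-col start): C('$')=0, C('0')=1, C('2')=3, C('B')=5
L[0]='B': occ=0, LF[0]=C('B')+0=5+0=5
L[1]='$': occ=0, LF[1]=C('$')+0=0+0=0
L[2]='0': occ=0, LF[2]=C('0')+0=1+0=1
L[3]='0': occ=1, LF[3]=C('0')+1=1+1=2
L[4]='B': occ=1, LF[4]=C('B')+1=5+1=6
L[5]='B': occ=2, LF[5]=C('B')+2=5+2=7
L[6]='2': occ=0, LF[6]=C('2')+0=3+0=3
L[7]='2': occ=1, LF[7]=C('2')+1=3+1=4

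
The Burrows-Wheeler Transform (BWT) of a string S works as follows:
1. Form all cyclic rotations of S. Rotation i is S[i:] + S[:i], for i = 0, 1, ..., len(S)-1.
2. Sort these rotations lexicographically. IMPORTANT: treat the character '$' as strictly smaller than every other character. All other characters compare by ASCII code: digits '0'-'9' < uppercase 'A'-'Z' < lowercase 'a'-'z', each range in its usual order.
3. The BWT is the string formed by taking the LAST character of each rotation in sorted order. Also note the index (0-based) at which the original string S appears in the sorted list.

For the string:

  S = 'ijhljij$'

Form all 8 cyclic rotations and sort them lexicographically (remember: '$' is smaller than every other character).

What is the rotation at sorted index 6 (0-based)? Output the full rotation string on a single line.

All 8 rotations (rotation i = S[i:]+S[:i]):
  rot[0] = ijhljij$
  rot[1] = jhljij$i
  rot[2] = hljij$ij
  rot[3] = ljij$ijh
  rot[4] = jij$ijhl
  rot[5] = ij$ijhlj
  rot[6] = j$ijhlji
  rot[7] = $ijhljij
Sorted (with $ < everything):
  sorted[0] = $ijhljij
  sorted[1] = hljij$ij
  sorted[2] = ij$ijhlj
  sorted[3] = ijhljij$
  sorted[4] = j$ijhlji
  sorted[5] = jhljij$i
  sorted[6] = jij$ijhl
  sorted[7] = ljij$ijh
sorted[6] = jij$ijhl

Answer: jij$ijhl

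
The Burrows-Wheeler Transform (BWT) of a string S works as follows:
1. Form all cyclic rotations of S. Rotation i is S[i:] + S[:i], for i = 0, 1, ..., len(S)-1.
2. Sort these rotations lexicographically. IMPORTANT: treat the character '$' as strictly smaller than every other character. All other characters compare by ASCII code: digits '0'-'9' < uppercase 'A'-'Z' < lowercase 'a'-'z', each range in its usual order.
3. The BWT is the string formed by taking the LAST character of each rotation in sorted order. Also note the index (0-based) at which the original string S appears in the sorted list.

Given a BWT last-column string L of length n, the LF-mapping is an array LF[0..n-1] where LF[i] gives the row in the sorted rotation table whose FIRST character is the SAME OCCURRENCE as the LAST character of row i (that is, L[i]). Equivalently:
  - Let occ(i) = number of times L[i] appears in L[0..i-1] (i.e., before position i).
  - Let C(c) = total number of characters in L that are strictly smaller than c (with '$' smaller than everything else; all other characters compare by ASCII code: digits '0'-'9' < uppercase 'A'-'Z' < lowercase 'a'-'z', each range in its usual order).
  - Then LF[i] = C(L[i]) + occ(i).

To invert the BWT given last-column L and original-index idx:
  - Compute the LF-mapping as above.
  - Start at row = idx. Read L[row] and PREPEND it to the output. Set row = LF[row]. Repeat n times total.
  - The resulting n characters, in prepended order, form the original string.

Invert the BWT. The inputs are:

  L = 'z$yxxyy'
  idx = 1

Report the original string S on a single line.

LF mapping: 6 0 3 1 2 4 5
Walk LF starting at row 1, prepending L[row]:
  step 1: row=1, L[1]='$', prepend. Next row=LF[1]=0
  step 2: row=0, L[0]='z', prepend. Next row=LF[0]=6
  step 3: row=6, L[6]='y', prepend. Next row=LF[6]=5
  step 4: row=5, L[5]='y', prepend. Next row=LF[5]=4
  step 5: row=4, L[4]='x', prepend. Next row=LF[4]=2
  step 6: row=2, L[2]='y', prepend. Next row=LF[2]=3
  step 7: row=3, L[3]='x', prepend. Next row=LF[3]=1
Reversed output: xyxyyz$

Answer: xyxyyz$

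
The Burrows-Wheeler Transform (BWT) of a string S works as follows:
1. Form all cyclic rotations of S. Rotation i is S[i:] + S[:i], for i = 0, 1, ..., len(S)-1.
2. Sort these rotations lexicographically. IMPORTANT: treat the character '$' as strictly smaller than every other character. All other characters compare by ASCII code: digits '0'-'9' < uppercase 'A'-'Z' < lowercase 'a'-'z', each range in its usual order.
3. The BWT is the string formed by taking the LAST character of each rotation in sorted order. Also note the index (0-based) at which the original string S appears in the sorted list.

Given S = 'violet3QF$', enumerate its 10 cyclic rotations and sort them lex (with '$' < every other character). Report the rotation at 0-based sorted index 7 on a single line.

All 10 rotations (rotation i = S[i:]+S[:i]):
  rot[0] = violet3QF$
  rot[1] = iolet3QF$v
  rot[2] = olet3QF$vi
  rot[3] = let3QF$vio
  rot[4] = et3QF$viol
  rot[5] = t3QF$viole
  rot[6] = 3QF$violet
  rot[7] = QF$violet3
  rot[8] = F$violet3Q
  rot[9] = $violet3QF
Sorted (with $ < everything):
  sorted[0] = $violet3QF
  sorted[1] = 3QF$violet
  sorted[2] = F$violet3Q
  sorted[3] = QF$violet3
  sorted[4] = et3QF$viol
  sorted[5] = iolet3QF$v
  sorted[6] = let3QF$vio
  sorted[7] = olet3QF$vi
  sorted[8] = t3QF$viole
  sorted[9] = violet3QF$
sorted[7] = olet3QF$vi

Answer: olet3QF$vi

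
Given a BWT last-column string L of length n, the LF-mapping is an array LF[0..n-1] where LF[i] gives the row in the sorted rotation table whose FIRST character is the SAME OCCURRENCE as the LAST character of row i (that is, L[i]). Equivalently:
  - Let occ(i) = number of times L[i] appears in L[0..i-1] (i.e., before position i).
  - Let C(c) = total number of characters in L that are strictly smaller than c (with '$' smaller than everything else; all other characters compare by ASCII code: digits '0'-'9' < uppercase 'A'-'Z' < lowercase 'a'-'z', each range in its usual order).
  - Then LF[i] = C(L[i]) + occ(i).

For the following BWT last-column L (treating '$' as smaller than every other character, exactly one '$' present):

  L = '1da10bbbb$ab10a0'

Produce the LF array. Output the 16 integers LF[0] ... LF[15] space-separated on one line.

Answer: 4 15 7 5 1 10 11 12 13 0 8 14 6 2 9 3

Derivation:
Char counts: '$':1, '0':3, '1':3, 'a':3, 'b':5, 'd':1
C (first-col start): C('$')=0, C('0')=1, C('1')=4, C('a')=7, C('b')=10, C('d')=15
L[0]='1': occ=0, LF[0]=C('1')+0=4+0=4
L[1]='d': occ=0, LF[1]=C('d')+0=15+0=15
L[2]='a': occ=0, LF[2]=C('a')+0=7+0=7
L[3]='1': occ=1, LF[3]=C('1')+1=4+1=5
L[4]='0': occ=0, LF[4]=C('0')+0=1+0=1
L[5]='b': occ=0, LF[5]=C('b')+0=10+0=10
L[6]='b': occ=1, LF[6]=C('b')+1=10+1=11
L[7]='b': occ=2, LF[7]=C('b')+2=10+2=12
L[8]='b': occ=3, LF[8]=C('b')+3=10+3=13
L[9]='$': occ=0, LF[9]=C('$')+0=0+0=0
L[10]='a': occ=1, LF[10]=C('a')+1=7+1=8
L[11]='b': occ=4, LF[11]=C('b')+4=10+4=14
L[12]='1': occ=2, LF[12]=C('1')+2=4+2=6
L[13]='0': occ=1, LF[13]=C('0')+1=1+1=2
L[14]='a': occ=2, LF[14]=C('a')+2=7+2=9
L[15]='0': occ=2, LF[15]=C('0')+2=1+2=3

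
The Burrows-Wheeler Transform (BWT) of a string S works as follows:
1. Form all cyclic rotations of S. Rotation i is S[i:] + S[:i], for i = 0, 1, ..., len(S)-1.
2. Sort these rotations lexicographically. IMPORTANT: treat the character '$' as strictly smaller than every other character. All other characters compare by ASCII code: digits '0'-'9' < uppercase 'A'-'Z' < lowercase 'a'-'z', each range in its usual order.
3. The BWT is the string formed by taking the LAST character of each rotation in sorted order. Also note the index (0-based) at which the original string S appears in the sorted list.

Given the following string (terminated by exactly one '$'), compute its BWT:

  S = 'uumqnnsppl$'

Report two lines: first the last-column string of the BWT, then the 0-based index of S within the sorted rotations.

All 11 rotations (rotation i = S[i:]+S[:i]):
  rot[0] = uumqnnsppl$
  rot[1] = umqnnsppl$u
  rot[2] = mqnnsppl$uu
  rot[3] = qnnsppl$uum
  rot[4] = nnsppl$uumq
  rot[5] = nsppl$uumqn
  rot[6] = sppl$uumqnn
  rot[7] = ppl$uumqnns
  rot[8] = pl$uumqnnsp
  rot[9] = l$uumqnnspp
  rot[10] = $uumqnnsppl
Sorted (with $ < everything):
  sorted[0] = $uumqnnsppl  (last char: 'l')
  sorted[1] = l$uumqnnspp  (last char: 'p')
  sorted[2] = mqnnsppl$uu  (last char: 'u')
  sorted[3] = nnsppl$uumq  (last char: 'q')
  sorted[4] = nsppl$uumqn  (last char: 'n')
  sorted[5] = pl$uumqnnsp  (last char: 'p')
  sorted[6] = ppl$uumqnns  (last char: 's')
  sorted[7] = qnnsppl$uum  (last char: 'm')
  sorted[8] = sppl$uumqnn  (last char: 'n')
  sorted[9] = umqnnsppl$u  (last char: 'u')
  sorted[10] = uumqnnsppl$  (last char: '$')
Last column: lpuqnpsmnu$
Original string S is at sorted index 10

Answer: lpuqnpsmnu$
10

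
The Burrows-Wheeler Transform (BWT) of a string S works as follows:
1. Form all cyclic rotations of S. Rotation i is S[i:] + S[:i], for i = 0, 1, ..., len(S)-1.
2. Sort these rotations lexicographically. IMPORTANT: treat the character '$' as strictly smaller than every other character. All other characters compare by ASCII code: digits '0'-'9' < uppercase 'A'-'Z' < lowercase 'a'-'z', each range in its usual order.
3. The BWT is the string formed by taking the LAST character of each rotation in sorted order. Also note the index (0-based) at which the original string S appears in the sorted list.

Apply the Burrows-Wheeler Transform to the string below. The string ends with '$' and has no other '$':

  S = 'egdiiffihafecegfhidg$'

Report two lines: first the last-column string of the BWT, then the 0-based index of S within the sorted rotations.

Answer: gheigf$caigfdeeifhifd
6

Derivation:
All 21 rotations (rotation i = S[i:]+S[:i]):
  rot[0] = egdiiffihafecegfhidg$
  rot[1] = gdiiffihafecegfhidg$e
  rot[2] = diiffihafecegfhidg$eg
  rot[3] = iiffihafecegfhidg$egd
  rot[4] = iffihafecegfhidg$egdi
  rot[5] = ffihafecegfhidg$egdii
  rot[6] = fihafecegfhidg$egdiif
  rot[7] = ihafecegfhidg$egdiiff
  rot[8] = hafecegfhidg$egdiiffi
  rot[9] = afecegfhidg$egdiiffih
  rot[10] = fecegfhidg$egdiiffiha
  rot[11] = ecegfhidg$egdiiffihaf
  rot[12] = cegfhidg$egdiiffihafe
  rot[13] = egfhidg$egdiiffihafec
  rot[14] = gfhidg$egdiiffihafece
  rot[15] = fhidg$egdiiffihafeceg
  rot[16] = hidg$egdiiffihafecegf
  rot[17] = idg$egdiiffihafecegfh
  rot[18] = dg$egdiiffihafecegfhi
  rot[19] = g$egdiiffihafecegfhid
  rot[20] = $egdiiffihafecegfhidg
Sorted (with $ < everything):
  sorted[0] = $egdiiffihafecegfhidg  (last char: 'g')
  sorted[1] = afecegfhidg$egdiiffih  (last char: 'h')
  sorted[2] = cegfhidg$egdiiffihafe  (last char: 'e')
  sorted[3] = dg$egdiiffihafecegfhi  (last char: 'i')
  sorted[4] = diiffihafecegfhidg$eg  (last char: 'g')
  sorted[5] = ecegfhidg$egdiiffihaf  (last char: 'f')
  sorted[6] = egdiiffihafecegfhidg$  (last char: '$')
  sorted[7] = egfhidg$egdiiffihafec  (last char: 'c')
  sorted[8] = fecegfhidg$egdiiffiha  (last char: 'a')
  sorted[9] = ffihafecegfhidg$egdii  (last char: 'i')
  sorted[10] = fhidg$egdiiffihafeceg  (last char: 'g')
  sorted[11] = fihafecegfhidg$egdiif  (last char: 'f')
  sorted[12] = g$egdiiffihafecegfhid  (last char: 'd')
  sorted[13] = gdiiffihafecegfhidg$e  (last char: 'e')
  sorted[14] = gfhidg$egdiiffihafece  (last char: 'e')
  sorted[15] = hafecegfhidg$egdiiffi  (last char: 'i')
  sorted[16] = hidg$egdiiffihafecegf  (last char: 'f')
  sorted[17] = idg$egdiiffihafecegfh  (last char: 'h')
  sorted[18] = iffihafecegfhidg$egdi  (last char: 'i')
  sorted[19] = ihafecegfhidg$egdiiff  (last char: 'f')
  sorted[20] = iiffihafecegfhidg$egd  (last char: 'd')
Last column: gheigf$caigfdeeifhifd
Original string S is at sorted index 6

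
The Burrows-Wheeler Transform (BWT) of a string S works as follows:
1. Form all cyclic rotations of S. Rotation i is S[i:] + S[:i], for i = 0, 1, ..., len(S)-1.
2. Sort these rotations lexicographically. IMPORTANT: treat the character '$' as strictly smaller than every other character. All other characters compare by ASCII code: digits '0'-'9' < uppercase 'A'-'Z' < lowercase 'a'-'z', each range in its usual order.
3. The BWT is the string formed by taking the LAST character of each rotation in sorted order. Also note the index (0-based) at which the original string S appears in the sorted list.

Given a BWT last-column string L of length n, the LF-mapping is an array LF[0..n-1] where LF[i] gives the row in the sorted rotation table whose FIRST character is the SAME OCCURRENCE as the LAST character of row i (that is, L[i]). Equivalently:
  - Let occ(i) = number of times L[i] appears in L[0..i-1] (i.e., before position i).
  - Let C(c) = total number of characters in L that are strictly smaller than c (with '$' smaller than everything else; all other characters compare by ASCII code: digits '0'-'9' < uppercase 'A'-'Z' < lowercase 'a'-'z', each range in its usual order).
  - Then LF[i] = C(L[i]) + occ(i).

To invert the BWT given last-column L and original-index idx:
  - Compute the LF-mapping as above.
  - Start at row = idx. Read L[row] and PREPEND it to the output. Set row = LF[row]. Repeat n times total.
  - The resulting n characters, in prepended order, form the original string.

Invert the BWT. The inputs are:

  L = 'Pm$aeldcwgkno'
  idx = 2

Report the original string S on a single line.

LF mapping: 1 9 0 2 5 8 4 3 12 6 7 10 11
Walk LF starting at row 2, prepending L[row]:
  step 1: row=2, L[2]='$', prepend. Next row=LF[2]=0
  step 2: row=0, L[0]='P', prepend. Next row=LF[0]=1
  step 3: row=1, L[1]='m', prepend. Next row=LF[1]=9
  step 4: row=9, L[9]='g', prepend. Next row=LF[9]=6
  step 5: row=6, L[6]='d', prepend. Next row=LF[6]=4
  step 6: row=4, L[4]='e', prepend. Next row=LF[4]=5
  step 7: row=5, L[5]='l', prepend. Next row=LF[5]=8
  step 8: row=8, L[8]='w', prepend. Next row=LF[8]=12
  step 9: row=12, L[12]='o', prepend. Next row=LF[12]=11
  step 10: row=11, L[11]='n', prepend. Next row=LF[11]=10
  step 11: row=10, L[10]='k', prepend. Next row=LF[10]=7
  step 12: row=7, L[7]='c', prepend. Next row=LF[7]=3
  step 13: row=3, L[3]='a', prepend. Next row=LF[3]=2
Reversed output: acknowledgmP$

Answer: acknowledgmP$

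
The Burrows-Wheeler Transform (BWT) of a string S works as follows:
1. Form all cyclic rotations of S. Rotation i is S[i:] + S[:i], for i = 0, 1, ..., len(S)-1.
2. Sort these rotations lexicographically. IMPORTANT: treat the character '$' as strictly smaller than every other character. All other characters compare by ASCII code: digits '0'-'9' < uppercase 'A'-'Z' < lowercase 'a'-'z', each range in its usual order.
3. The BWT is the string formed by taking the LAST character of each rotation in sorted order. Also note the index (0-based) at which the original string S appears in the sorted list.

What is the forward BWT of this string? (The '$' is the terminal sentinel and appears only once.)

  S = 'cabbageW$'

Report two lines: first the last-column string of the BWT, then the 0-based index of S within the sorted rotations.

All 9 rotations (rotation i = S[i:]+S[:i]):
  rot[0] = cabbageW$
  rot[1] = abbageW$c
  rot[2] = bbageW$ca
  rot[3] = bageW$cab
  rot[4] = ageW$cabb
  rot[5] = geW$cabba
  rot[6] = eW$cabbag
  rot[7] = W$cabbage
  rot[8] = $cabbageW
Sorted (with $ < everything):
  sorted[0] = $cabbageW  (last char: 'W')
  sorted[1] = W$cabbage  (last char: 'e')
  sorted[2] = abbageW$c  (last char: 'c')
  sorted[3] = ageW$cabb  (last char: 'b')
  sorted[4] = bageW$cab  (last char: 'b')
  sorted[5] = bbageW$ca  (last char: 'a')
  sorted[6] = cabbageW$  (last char: '$')
  sorted[7] = eW$cabbag  (last char: 'g')
  sorted[8] = geW$cabba  (last char: 'a')
Last column: Wecbba$ga
Original string S is at sorted index 6

Answer: Wecbba$ga
6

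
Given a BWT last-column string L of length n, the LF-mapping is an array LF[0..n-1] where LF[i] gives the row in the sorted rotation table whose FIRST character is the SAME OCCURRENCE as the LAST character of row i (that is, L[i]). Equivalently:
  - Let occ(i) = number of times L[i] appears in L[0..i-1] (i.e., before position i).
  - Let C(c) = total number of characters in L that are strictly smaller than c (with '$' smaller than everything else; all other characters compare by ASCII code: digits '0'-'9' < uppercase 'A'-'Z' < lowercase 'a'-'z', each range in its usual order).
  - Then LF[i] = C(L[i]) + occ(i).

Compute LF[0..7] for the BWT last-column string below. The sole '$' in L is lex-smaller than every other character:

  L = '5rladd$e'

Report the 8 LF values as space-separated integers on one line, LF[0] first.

Answer: 1 7 6 2 3 4 0 5

Derivation:
Char counts: '$':1, '5':1, 'a':1, 'd':2, 'e':1, 'l':1, 'r':1
C (first-col start): C('$')=0, C('5')=1, C('a')=2, C('d')=3, C('e')=5, C('l')=6, C('r')=7
L[0]='5': occ=0, LF[0]=C('5')+0=1+0=1
L[1]='r': occ=0, LF[1]=C('r')+0=7+0=7
L[2]='l': occ=0, LF[2]=C('l')+0=6+0=6
L[3]='a': occ=0, LF[3]=C('a')+0=2+0=2
L[4]='d': occ=0, LF[4]=C('d')+0=3+0=3
L[5]='d': occ=1, LF[5]=C('d')+1=3+1=4
L[6]='$': occ=0, LF[6]=C('$')+0=0+0=0
L[7]='e': occ=0, LF[7]=C('e')+0=5+0=5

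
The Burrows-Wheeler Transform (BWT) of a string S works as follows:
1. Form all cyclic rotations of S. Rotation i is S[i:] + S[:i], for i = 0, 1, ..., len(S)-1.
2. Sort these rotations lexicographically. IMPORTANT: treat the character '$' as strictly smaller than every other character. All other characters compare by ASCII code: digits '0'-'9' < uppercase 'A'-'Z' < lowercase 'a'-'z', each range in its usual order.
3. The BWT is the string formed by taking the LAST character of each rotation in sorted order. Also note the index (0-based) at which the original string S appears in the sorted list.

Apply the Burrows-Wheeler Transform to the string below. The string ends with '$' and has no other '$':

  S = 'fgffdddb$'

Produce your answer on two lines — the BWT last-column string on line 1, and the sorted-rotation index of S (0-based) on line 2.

All 9 rotations (rotation i = S[i:]+S[:i]):
  rot[0] = fgffdddb$
  rot[1] = gffdddb$f
  rot[2] = ffdddb$fg
  rot[3] = fdddb$fgf
  rot[4] = dddb$fgff
  rot[5] = ddb$fgffd
  rot[6] = db$fgffdd
  rot[7] = b$fgffddd
  rot[8] = $fgffdddb
Sorted (with $ < everything):
  sorted[0] = $fgffdddb  (last char: 'b')
  sorted[1] = b$fgffddd  (last char: 'd')
  sorted[2] = db$fgffdd  (last char: 'd')
  sorted[3] = ddb$fgffd  (last char: 'd')
  sorted[4] = dddb$fgff  (last char: 'f')
  sorted[5] = fdddb$fgf  (last char: 'f')
  sorted[6] = ffdddb$fg  (last char: 'g')
  sorted[7] = fgffdddb$  (last char: '$')
  sorted[8] = gffdddb$f  (last char: 'f')
Last column: bdddffg$f
Original string S is at sorted index 7

Answer: bdddffg$f
7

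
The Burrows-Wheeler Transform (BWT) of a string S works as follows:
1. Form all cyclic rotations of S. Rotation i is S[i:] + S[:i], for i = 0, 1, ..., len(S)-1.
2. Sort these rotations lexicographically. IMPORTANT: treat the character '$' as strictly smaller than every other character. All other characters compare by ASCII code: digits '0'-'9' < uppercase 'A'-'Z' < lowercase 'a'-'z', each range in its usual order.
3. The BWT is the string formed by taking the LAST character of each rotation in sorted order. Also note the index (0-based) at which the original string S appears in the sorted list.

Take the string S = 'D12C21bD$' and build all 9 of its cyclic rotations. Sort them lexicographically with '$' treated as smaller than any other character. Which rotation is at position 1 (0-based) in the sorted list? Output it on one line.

All 9 rotations (rotation i = S[i:]+S[:i]):
  rot[0] = D12C21bD$
  rot[1] = 12C21bD$D
  rot[2] = 2C21bD$D1
  rot[3] = C21bD$D12
  rot[4] = 21bD$D12C
  rot[5] = 1bD$D12C2
  rot[6] = bD$D12C21
  rot[7] = D$D12C21b
  rot[8] = $D12C21bD
Sorted (with $ < everything):
  sorted[0] = $D12C21bD
  sorted[1] = 12C21bD$D
  sorted[2] = 1bD$D12C2
  sorted[3] = 21bD$D12C
  sorted[4] = 2C21bD$D1
  sorted[5] = C21bD$D12
  sorted[6] = D$D12C21b
  sorted[7] = D12C21bD$
  sorted[8] = bD$D12C21
sorted[1] = 12C21bD$D

Answer: 12C21bD$D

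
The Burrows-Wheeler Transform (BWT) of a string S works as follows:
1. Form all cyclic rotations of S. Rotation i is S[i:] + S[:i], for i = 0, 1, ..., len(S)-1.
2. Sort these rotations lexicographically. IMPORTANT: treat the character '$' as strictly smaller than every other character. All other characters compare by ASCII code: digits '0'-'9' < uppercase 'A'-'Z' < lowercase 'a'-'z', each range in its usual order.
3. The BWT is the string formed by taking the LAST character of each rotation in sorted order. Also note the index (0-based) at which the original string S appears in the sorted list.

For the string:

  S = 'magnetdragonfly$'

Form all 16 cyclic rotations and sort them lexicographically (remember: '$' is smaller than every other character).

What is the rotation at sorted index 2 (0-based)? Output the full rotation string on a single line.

Answer: agonfly$magnetdr

Derivation:
All 16 rotations (rotation i = S[i:]+S[:i]):
  rot[0] = magnetdragonfly$
  rot[1] = agnetdragonfly$m
  rot[2] = gnetdragonfly$ma
  rot[3] = netdragonfly$mag
  rot[4] = etdragonfly$magn
  rot[5] = tdragonfly$magne
  rot[6] = dragonfly$magnet
  rot[7] = ragonfly$magnetd
  rot[8] = agonfly$magnetdr
  rot[9] = gonfly$magnetdra
  rot[10] = onfly$magnetdrag
  rot[11] = nfly$magnetdrago
  rot[12] = fly$magnetdragon
  rot[13] = ly$magnetdragonf
  rot[14] = y$magnetdragonfl
  rot[15] = $magnetdragonfly
Sorted (with $ < everything):
  sorted[0] = $magnetdragonfly
  sorted[1] = agnetdragonfly$m
  sorted[2] = agonfly$magnetdr
  sorted[3] = dragonfly$magnet
  sorted[4] = etdragonfly$magn
  sorted[5] = fly$magnetdragon
  sorted[6] = gnetdragonfly$ma
  sorted[7] = gonfly$magnetdra
  sorted[8] = ly$magnetdragonf
  sorted[9] = magnetdragonfly$
  sorted[10] = netdragonfly$mag
  sorted[11] = nfly$magnetdrago
  sorted[12] = onfly$magnetdrag
  sorted[13] = ragonfly$magnetd
  sorted[14] = tdragonfly$magne
  sorted[15] = y$magnetdragonfl
sorted[2] = agonfly$magnetdr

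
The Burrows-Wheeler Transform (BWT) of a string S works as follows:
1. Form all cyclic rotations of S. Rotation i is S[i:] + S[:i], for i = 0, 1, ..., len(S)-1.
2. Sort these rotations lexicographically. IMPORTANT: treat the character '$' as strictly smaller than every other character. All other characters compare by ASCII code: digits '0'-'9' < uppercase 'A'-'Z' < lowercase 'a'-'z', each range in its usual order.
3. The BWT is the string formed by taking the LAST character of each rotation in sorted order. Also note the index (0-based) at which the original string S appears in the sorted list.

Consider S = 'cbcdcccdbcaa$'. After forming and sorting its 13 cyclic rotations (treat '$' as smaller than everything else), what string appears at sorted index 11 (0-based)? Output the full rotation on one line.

All 13 rotations (rotation i = S[i:]+S[:i]):
  rot[0] = cbcdcccdbcaa$
  rot[1] = bcdcccdbcaa$c
  rot[2] = cdcccdbcaa$cb
  rot[3] = dcccdbcaa$cbc
  rot[4] = cccdbcaa$cbcd
  rot[5] = ccdbcaa$cbcdc
  rot[6] = cdbcaa$cbcdcc
  rot[7] = dbcaa$cbcdccc
  rot[8] = bcaa$cbcdcccd
  rot[9] = caa$cbcdcccdb
  rot[10] = aa$cbcdcccdbc
  rot[11] = a$cbcdcccdbca
  rot[12] = $cbcdcccdbcaa
Sorted (with $ < everything):
  sorted[0] = $cbcdcccdbcaa
  sorted[1] = a$cbcdcccdbca
  sorted[2] = aa$cbcdcccdbc
  sorted[3] = bcaa$cbcdcccd
  sorted[4] = bcdcccdbcaa$c
  sorted[5] = caa$cbcdcccdb
  sorted[6] = cbcdcccdbcaa$
  sorted[7] = cccdbcaa$cbcd
  sorted[8] = ccdbcaa$cbcdc
  sorted[9] = cdbcaa$cbcdcc
  sorted[10] = cdcccdbcaa$cb
  sorted[11] = dbcaa$cbcdccc
  sorted[12] = dcccdbcaa$cbc
sorted[11] = dbcaa$cbcdccc

Answer: dbcaa$cbcdccc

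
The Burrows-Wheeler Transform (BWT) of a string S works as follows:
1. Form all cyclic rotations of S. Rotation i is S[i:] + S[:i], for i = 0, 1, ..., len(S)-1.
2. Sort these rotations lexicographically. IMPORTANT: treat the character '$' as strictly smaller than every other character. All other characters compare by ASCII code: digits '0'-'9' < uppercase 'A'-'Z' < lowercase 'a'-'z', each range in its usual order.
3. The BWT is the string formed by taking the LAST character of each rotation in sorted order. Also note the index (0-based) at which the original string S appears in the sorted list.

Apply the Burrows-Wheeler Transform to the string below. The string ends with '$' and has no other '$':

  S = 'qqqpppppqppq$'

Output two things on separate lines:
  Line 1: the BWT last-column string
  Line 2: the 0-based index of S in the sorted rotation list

Answer: qqppqppppqpq$
12

Derivation:
All 13 rotations (rotation i = S[i:]+S[:i]):
  rot[0] = qqqpppppqppq$
  rot[1] = qqpppppqppq$q
  rot[2] = qpppppqppq$qq
  rot[3] = pppppqppq$qqq
  rot[4] = ppppqppq$qqqp
  rot[5] = pppqppq$qqqpp
  rot[6] = ppqppq$qqqppp
  rot[7] = pqppq$qqqpppp
  rot[8] = qppq$qqqppppp
  rot[9] = ppq$qqqpppppq
  rot[10] = pq$qqqpppppqp
  rot[11] = q$qqqpppppqpp
  rot[12] = $qqqpppppqppq
Sorted (with $ < everything):
  sorted[0] = $qqqpppppqppq  (last char: 'q')
  sorted[1] = pppppqppq$qqq  (last char: 'q')
  sorted[2] = ppppqppq$qqqp  (last char: 'p')
  sorted[3] = pppqppq$qqqpp  (last char: 'p')
  sorted[4] = ppq$qqqpppppq  (last char: 'q')
  sorted[5] = ppqppq$qqqppp  (last char: 'p')
  sorted[6] = pq$qqqpppppqp  (last char: 'p')
  sorted[7] = pqppq$qqqpppp  (last char: 'p')
  sorted[8] = q$qqqpppppqpp  (last char: 'p')
  sorted[9] = qpppppqppq$qq  (last char: 'q')
  sorted[10] = qppq$qqqppppp  (last char: 'p')
  sorted[11] = qqpppppqppq$q  (last char: 'q')
  sorted[12] = qqqpppppqppq$  (last char: '$')
Last column: qqppqppppqpq$
Original string S is at sorted index 12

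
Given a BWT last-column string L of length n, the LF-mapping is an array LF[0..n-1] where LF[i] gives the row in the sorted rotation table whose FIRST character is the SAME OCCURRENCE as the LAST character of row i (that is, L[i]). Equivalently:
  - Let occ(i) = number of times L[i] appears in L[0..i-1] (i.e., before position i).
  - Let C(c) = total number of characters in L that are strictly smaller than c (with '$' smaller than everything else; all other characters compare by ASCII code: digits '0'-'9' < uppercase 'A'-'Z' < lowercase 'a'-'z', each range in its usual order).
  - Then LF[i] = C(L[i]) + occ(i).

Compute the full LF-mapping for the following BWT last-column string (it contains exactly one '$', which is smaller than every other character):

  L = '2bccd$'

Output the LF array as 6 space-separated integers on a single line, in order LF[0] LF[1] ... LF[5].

Answer: 1 2 3 4 5 0

Derivation:
Char counts: '$':1, '2':1, 'b':1, 'c':2, 'd':1
C (first-col start): C('$')=0, C('2')=1, C('b')=2, C('c')=3, C('d')=5
L[0]='2': occ=0, LF[0]=C('2')+0=1+0=1
L[1]='b': occ=0, LF[1]=C('b')+0=2+0=2
L[2]='c': occ=0, LF[2]=C('c')+0=3+0=3
L[3]='c': occ=1, LF[3]=C('c')+1=3+1=4
L[4]='d': occ=0, LF[4]=C('d')+0=5+0=5
L[5]='$': occ=0, LF[5]=C('$')+0=0+0=0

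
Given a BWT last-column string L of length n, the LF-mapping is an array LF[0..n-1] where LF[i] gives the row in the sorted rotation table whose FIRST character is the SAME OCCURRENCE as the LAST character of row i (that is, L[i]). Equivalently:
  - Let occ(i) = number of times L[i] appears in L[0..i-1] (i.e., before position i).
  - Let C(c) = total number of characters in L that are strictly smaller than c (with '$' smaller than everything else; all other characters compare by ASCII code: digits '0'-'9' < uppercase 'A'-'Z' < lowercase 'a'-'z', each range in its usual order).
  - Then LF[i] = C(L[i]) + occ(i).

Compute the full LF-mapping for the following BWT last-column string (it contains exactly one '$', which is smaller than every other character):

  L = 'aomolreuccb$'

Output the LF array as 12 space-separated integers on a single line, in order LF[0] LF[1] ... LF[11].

Answer: 1 8 7 9 6 10 5 11 3 4 2 0

Derivation:
Char counts: '$':1, 'a':1, 'b':1, 'c':2, 'e':1, 'l':1, 'm':1, 'o':2, 'r':1, 'u':1
C (first-col start): C('$')=0, C('a')=1, C('b')=2, C('c')=3, C('e')=5, C('l')=6, C('m')=7, C('o')=8, C('r')=10, C('u')=11
L[0]='a': occ=0, LF[0]=C('a')+0=1+0=1
L[1]='o': occ=0, LF[1]=C('o')+0=8+0=8
L[2]='m': occ=0, LF[2]=C('m')+0=7+0=7
L[3]='o': occ=1, LF[3]=C('o')+1=8+1=9
L[4]='l': occ=0, LF[4]=C('l')+0=6+0=6
L[5]='r': occ=0, LF[5]=C('r')+0=10+0=10
L[6]='e': occ=0, LF[6]=C('e')+0=5+0=5
L[7]='u': occ=0, LF[7]=C('u')+0=11+0=11
L[8]='c': occ=0, LF[8]=C('c')+0=3+0=3
L[9]='c': occ=1, LF[9]=C('c')+1=3+1=4
L[10]='b': occ=0, LF[10]=C('b')+0=2+0=2
L[11]='$': occ=0, LF[11]=C('$')+0=0+0=0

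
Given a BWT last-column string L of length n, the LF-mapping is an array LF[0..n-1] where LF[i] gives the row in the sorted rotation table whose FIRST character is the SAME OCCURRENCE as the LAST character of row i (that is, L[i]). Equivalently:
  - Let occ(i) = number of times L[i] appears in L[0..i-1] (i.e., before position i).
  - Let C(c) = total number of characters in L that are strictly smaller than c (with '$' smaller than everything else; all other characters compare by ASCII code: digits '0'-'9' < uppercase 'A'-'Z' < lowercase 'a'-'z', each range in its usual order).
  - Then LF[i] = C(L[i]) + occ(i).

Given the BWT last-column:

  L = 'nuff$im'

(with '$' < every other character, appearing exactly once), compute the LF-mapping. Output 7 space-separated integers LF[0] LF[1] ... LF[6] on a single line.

Char counts: '$':1, 'f':2, 'i':1, 'm':1, 'n':1, 'u':1
C (first-col start): C('$')=0, C('f')=1, C('i')=3, C('m')=4, C('n')=5, C('u')=6
L[0]='n': occ=0, LF[0]=C('n')+0=5+0=5
L[1]='u': occ=0, LF[1]=C('u')+0=6+0=6
L[2]='f': occ=0, LF[2]=C('f')+0=1+0=1
L[3]='f': occ=1, LF[3]=C('f')+1=1+1=2
L[4]='$': occ=0, LF[4]=C('$')+0=0+0=0
L[5]='i': occ=0, LF[5]=C('i')+0=3+0=3
L[6]='m': occ=0, LF[6]=C('m')+0=4+0=4

Answer: 5 6 1 2 0 3 4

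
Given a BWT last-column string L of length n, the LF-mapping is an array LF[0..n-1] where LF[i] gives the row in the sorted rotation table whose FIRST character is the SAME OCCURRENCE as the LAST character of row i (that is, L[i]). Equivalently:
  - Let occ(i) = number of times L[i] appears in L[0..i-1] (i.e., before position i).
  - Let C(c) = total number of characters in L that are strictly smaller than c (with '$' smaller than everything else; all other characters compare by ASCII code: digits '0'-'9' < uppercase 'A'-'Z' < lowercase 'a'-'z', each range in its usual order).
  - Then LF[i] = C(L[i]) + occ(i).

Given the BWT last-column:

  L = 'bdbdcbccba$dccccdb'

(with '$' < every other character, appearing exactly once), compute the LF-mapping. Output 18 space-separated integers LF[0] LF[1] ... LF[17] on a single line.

Answer: 2 14 3 15 7 4 8 9 5 1 0 16 10 11 12 13 17 6

Derivation:
Char counts: '$':1, 'a':1, 'b':5, 'c':7, 'd':4
C (first-col start): C('$')=0, C('a')=1, C('b')=2, C('c')=7, C('d')=14
L[0]='b': occ=0, LF[0]=C('b')+0=2+0=2
L[1]='d': occ=0, LF[1]=C('d')+0=14+0=14
L[2]='b': occ=1, LF[2]=C('b')+1=2+1=3
L[3]='d': occ=1, LF[3]=C('d')+1=14+1=15
L[4]='c': occ=0, LF[4]=C('c')+0=7+0=7
L[5]='b': occ=2, LF[5]=C('b')+2=2+2=4
L[6]='c': occ=1, LF[6]=C('c')+1=7+1=8
L[7]='c': occ=2, LF[7]=C('c')+2=7+2=9
L[8]='b': occ=3, LF[8]=C('b')+3=2+3=5
L[9]='a': occ=0, LF[9]=C('a')+0=1+0=1
L[10]='$': occ=0, LF[10]=C('$')+0=0+0=0
L[11]='d': occ=2, LF[11]=C('d')+2=14+2=16
L[12]='c': occ=3, LF[12]=C('c')+3=7+3=10
L[13]='c': occ=4, LF[13]=C('c')+4=7+4=11
L[14]='c': occ=5, LF[14]=C('c')+5=7+5=12
L[15]='c': occ=6, LF[15]=C('c')+6=7+6=13
L[16]='d': occ=3, LF[16]=C('d')+3=14+3=17
L[17]='b': occ=4, LF[17]=C('b')+4=2+4=6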